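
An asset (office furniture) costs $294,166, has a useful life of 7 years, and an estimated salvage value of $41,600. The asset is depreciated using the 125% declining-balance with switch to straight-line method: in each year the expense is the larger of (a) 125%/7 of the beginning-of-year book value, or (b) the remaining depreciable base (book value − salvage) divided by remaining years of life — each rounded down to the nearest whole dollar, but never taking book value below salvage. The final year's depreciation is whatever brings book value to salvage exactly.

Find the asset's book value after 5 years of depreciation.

$102,322

Depreciable base = $294,166 − $41,600 = $252,566.
Year 1: DB = ⌊$294,166 × 125%/7⌋ = $52,529; SL = ⌊$252,566/7⌋ = $36,080 → take DB $52,529. Book value $241,637.
Year 2: DB = ⌊$241,637 × 125%/7⌋ = $43,149; SL = ⌊$200,037/6⌋ = $33,339 → take DB $43,149. Book value $198,488.
Year 3: DB = ⌊$198,488 × 125%/7⌋ = $35,444; SL = ⌊$156,888/5⌋ = $31,377 → take DB $35,444. Book value $163,044.
Year 4: DB = ⌊$163,044 × 125%/7⌋ = $29,115; SL = ⌊$121,444/4⌋ = $30,361 → take SL $30,361. Book value $132,683.
Year 5: DB = ⌊$132,683 × 125%/7⌋ = $23,693; SL = ⌊$91,083/3⌋ = $30,361 → take SL $30,361. Book value $102,322.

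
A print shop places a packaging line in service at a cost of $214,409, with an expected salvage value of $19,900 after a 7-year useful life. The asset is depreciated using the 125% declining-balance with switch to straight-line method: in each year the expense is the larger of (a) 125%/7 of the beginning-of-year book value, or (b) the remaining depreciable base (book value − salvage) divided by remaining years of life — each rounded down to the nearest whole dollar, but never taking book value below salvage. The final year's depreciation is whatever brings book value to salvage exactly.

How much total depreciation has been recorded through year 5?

$145,039

Depreciable base = $214,409 − $19,900 = $194,509.
Year 1: DB = ⌊$214,409 × 125%/7⌋ = $38,287; SL = ⌊$194,509/7⌋ = $27,787 → take DB $38,287. Book value $176,122.
Year 2: DB = ⌊$176,122 × 125%/7⌋ = $31,450; SL = ⌊$156,222/6⌋ = $26,037 → take DB $31,450. Book value $144,672.
Year 3: DB = ⌊$144,672 × 125%/7⌋ = $25,834; SL = ⌊$124,772/5⌋ = $24,954 → take DB $25,834. Book value $118,838.
Year 4: DB = ⌊$118,838 × 125%/7⌋ = $21,221; SL = ⌊$98,938/4⌋ = $24,734 → take SL $24,734. Book value $94,104.
Year 5: DB = ⌊$94,104 × 125%/7⌋ = $16,804; SL = ⌊$74,204/3⌋ = $24,734 → take SL $24,734. Book value $69,370.
Accumulated through year 5 = $214,409 − $69,370 = $145,039.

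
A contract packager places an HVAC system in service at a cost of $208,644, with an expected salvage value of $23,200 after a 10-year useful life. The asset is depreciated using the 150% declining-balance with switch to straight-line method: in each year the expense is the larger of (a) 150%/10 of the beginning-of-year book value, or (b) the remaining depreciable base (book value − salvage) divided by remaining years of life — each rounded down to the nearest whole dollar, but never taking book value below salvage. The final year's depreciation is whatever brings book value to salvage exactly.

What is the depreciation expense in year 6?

$13,886

Depreciable base = $208,644 − $23,200 = $185,444.
Year 1: DB = ⌊$208,644 × 150%/10⌋ = $31,296; SL = ⌊$185,444/10⌋ = $18,544 → take DB $31,296. Book value $177,348.
Year 2: DB = ⌊$177,348 × 150%/10⌋ = $26,602; SL = ⌊$154,148/9⌋ = $17,127 → take DB $26,602. Book value $150,746.
Year 3: DB = ⌊$150,746 × 150%/10⌋ = $22,611; SL = ⌊$127,546/8⌋ = $15,943 → take DB $22,611. Book value $128,135.
Year 4: DB = ⌊$128,135 × 150%/10⌋ = $19,220; SL = ⌊$104,935/7⌋ = $14,990 → take DB $19,220. Book value $108,915.
Year 5: DB = ⌊$108,915 × 150%/10⌋ = $16,337; SL = ⌊$85,715/6⌋ = $14,285 → take DB $16,337. Book value $92,578.
Year 6: DB = ⌊$92,578 × 150%/10⌋ = $13,886; SL = ⌊$69,378/5⌋ = $13,875 → take DB $13,886. Book value $78,692.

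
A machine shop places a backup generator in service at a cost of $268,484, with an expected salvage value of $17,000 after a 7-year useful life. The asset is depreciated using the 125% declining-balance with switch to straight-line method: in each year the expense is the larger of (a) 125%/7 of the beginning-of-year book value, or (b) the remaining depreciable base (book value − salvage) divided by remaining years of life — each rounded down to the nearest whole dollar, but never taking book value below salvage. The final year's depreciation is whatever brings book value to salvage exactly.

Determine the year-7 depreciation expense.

Depreciable base = $268,484 − $17,000 = $251,484.
Year 1: DB = ⌊$268,484 × 125%/7⌋ = $47,943; SL = ⌊$251,484/7⌋ = $35,926 → take DB $47,943. Book value $220,541.
Year 2: DB = ⌊$220,541 × 125%/7⌋ = $39,382; SL = ⌊$203,541/6⌋ = $33,923 → take DB $39,382. Book value $181,159.
Year 3: DB = ⌊$181,159 × 125%/7⌋ = $32,349; SL = ⌊$164,159/5⌋ = $32,831 → take SL $32,831. Book value $148,328.
Year 4: DB = ⌊$148,328 × 125%/7⌋ = $26,487; SL = ⌊$131,328/4⌋ = $32,832 → take SL $32,832. Book value $115,496.
Year 5: DB = ⌊$115,496 × 125%/7⌋ = $20,624; SL = ⌊$98,496/3⌋ = $32,832 → take SL $32,832. Book value $82,664.
Year 6: DB = ⌊$82,664 × 125%/7⌋ = $14,761; SL = ⌊$65,664/2⌋ = $32,832 → take SL $32,832. Book value $49,832.
Year 7 (final): $49,832 − $17,000 = $32,832. Book value $17,000.

$32,832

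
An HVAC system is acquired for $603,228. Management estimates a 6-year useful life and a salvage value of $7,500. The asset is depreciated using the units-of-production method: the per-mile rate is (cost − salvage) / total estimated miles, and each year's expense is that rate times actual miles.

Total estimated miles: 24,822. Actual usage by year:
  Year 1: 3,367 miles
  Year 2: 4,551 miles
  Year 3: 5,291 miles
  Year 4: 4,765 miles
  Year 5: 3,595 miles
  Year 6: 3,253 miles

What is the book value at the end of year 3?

$286,212

Depreciable base = $603,228 − $7,500 = $595,728.
Rate = $595,728 / 24,822 miles = $24 per mile.
Year 1: 3,367 × $24 = $80,808. Book value $522,420.
Year 2: 4,551 × $24 = $109,224. Book value $413,196.
Year 3: 5,291 × $24 = $126,984. Book value $286,212.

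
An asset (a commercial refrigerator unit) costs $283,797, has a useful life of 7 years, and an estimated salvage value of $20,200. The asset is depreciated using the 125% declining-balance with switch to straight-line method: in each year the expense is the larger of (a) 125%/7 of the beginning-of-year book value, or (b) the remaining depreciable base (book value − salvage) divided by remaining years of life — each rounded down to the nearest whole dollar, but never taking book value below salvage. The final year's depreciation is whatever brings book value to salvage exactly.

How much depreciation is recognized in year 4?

$34,258

Depreciable base = $283,797 − $20,200 = $263,597.
Year 1: DB = ⌊$283,797 × 125%/7⌋ = $50,678; SL = ⌊$263,597/7⌋ = $37,656 → take DB $50,678. Book value $233,119.
Year 2: DB = ⌊$233,119 × 125%/7⌋ = $41,628; SL = ⌊$212,919/6⌋ = $35,486 → take DB $41,628. Book value $191,491.
Year 3: DB = ⌊$191,491 × 125%/7⌋ = $34,194; SL = ⌊$171,291/5⌋ = $34,258 → take SL $34,258. Book value $157,233.
Year 4: DB = ⌊$157,233 × 125%/7⌋ = $28,077; SL = ⌊$137,033/4⌋ = $34,258 → take SL $34,258. Book value $122,975.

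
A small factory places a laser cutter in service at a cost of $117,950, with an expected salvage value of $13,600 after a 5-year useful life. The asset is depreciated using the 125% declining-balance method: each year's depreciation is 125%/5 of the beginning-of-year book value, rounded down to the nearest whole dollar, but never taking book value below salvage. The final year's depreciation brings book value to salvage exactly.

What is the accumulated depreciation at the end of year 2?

$51,602

Depreciable base = $117,950 − $13,600 = $104,350.
Year 1: ⌊$117,950 × 125%/5⌋ = $29,487. Book value $88,463.
Year 2: ⌊$88,463 × 125%/5⌋ = $22,115. Book value $66,348.
Accumulated through year 2 = $117,950 − $66,348 = $51,602.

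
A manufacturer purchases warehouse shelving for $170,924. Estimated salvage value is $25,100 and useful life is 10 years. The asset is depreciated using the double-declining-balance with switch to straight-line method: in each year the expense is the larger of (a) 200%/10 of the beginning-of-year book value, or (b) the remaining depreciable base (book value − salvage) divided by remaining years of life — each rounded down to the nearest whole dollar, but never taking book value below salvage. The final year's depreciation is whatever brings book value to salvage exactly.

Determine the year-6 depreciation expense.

$11,202

Depreciable base = $170,924 − $25,100 = $145,824.
Year 1: DB = ⌊$170,924 × 200%/10⌋ = $34,184; SL = ⌊$145,824/10⌋ = $14,582 → take DB $34,184. Book value $136,740.
Year 2: DB = ⌊$136,740 × 200%/10⌋ = $27,348; SL = ⌊$111,640/9⌋ = $12,404 → take DB $27,348. Book value $109,392.
Year 3: DB = ⌊$109,392 × 200%/10⌋ = $21,878; SL = ⌊$84,292/8⌋ = $10,536 → take DB $21,878. Book value $87,514.
Year 4: DB = ⌊$87,514 × 200%/10⌋ = $17,502; SL = ⌊$62,414/7⌋ = $8,916 → take DB $17,502. Book value $70,012.
Year 5: DB = ⌊$70,012 × 200%/10⌋ = $14,002; SL = ⌊$44,912/6⌋ = $7,485 → take DB $14,002. Book value $56,010.
Year 6: DB = ⌊$56,010 × 200%/10⌋ = $11,202; SL = ⌊$30,910/5⌋ = $6,182 → take DB $11,202. Book value $44,808.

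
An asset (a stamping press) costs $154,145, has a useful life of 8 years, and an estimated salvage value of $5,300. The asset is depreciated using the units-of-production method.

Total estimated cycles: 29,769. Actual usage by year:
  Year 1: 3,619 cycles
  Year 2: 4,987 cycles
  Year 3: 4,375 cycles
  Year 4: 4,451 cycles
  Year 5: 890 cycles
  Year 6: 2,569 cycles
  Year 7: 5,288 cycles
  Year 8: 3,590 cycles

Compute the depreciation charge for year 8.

Depreciable base = $154,145 − $5,300 = $148,845.
Rate = $148,845 / 29,769 cycles = $5 per cycle.
Year 1: 3,619 × $5 = $18,095. Book value $136,050.
Year 2: 4,987 × $5 = $24,935. Book value $111,115.
Year 3: 4,375 × $5 = $21,875. Book value $89,240.
Year 4: 4,451 × $5 = $22,255. Book value $66,985.
Year 5: 890 × $5 = $4,450. Book value $62,535.
Year 6: 2,569 × $5 = $12,845. Book value $49,690.
Year 7: 5,288 × $5 = $26,440. Book value $23,250.
Year 8: 3,590 × $5 = $17,950. Book value $5,300.

$17,950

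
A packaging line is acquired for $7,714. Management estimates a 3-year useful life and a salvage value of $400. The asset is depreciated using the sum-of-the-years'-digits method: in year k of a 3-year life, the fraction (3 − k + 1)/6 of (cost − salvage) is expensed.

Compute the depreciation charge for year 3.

Depreciable base = $7,714 − $400 = $7,314.
Sum of the years' digits = 3+2+1 = 6.
Year 1: $7,314 × 3/6 = $3,657. Book value $4,057.
Year 2: $7,314 × 2/6 = $2,438. Book value $1,619.
Year 3: $7,314 × 1/6 = $1,219. Book value $400.

$1,219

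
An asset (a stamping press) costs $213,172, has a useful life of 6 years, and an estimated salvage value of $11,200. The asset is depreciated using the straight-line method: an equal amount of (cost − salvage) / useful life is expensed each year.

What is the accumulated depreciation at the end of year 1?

Depreciable base = $213,172 − $11,200 = $201,972.
Annual expense = $201,972 / 6 = $33,662.
End of year 1: book value $179,510.
Accumulated through year 1 = $213,172 − $179,510 = $33,662.

$33,662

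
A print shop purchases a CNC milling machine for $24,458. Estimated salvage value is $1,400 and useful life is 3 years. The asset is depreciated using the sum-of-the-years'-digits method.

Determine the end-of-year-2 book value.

$5,243

Depreciable base = $24,458 − $1,400 = $23,058.
Sum of the years' digits = 3+2+1 = 6.
Year 1: $23,058 × 3/6 = $11,529. Book value $12,929.
Year 2: $23,058 × 2/6 = $7,686. Book value $5,243.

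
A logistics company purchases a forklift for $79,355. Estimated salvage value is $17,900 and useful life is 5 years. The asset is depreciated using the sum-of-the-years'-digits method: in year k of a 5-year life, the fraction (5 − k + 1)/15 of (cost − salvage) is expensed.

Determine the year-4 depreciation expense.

Depreciable base = $79,355 − $17,900 = $61,455.
Sum of the years' digits = 5+4+3+2+1 = 15.
Year 1: $61,455 × 5/15 = $20,485. Book value $58,870.
Year 2: $61,455 × 4/15 = $16,388. Book value $42,482.
Year 3: $61,455 × 3/15 = $12,291. Book value $30,191.
Year 4: $61,455 × 2/15 = $8,194. Book value $21,997.

$8,194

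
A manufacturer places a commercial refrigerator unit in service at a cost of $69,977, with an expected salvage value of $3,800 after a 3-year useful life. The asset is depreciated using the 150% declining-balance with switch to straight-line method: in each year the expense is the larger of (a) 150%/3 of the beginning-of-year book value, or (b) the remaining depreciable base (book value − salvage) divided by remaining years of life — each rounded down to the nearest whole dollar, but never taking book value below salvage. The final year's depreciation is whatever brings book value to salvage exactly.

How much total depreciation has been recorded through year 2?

Depreciable base = $69,977 − $3,800 = $66,177.
Year 1: DB = ⌊$69,977 × 150%/3⌋ = $34,988; SL = ⌊$66,177/3⌋ = $22,059 → take DB $34,988. Book value $34,989.
Year 2: DB = ⌊$34,989 × 150%/3⌋ = $17,494; SL = ⌊$31,189/2⌋ = $15,594 → take DB $17,494. Book value $17,495.
Accumulated through year 2 = $69,977 − $17,495 = $52,482.

$52,482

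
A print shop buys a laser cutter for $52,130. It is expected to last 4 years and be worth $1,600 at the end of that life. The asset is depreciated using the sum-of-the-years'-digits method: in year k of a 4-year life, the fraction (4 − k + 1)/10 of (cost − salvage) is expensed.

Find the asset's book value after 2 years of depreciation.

Depreciable base = $52,130 − $1,600 = $50,530.
Sum of the years' digits = 4+3+2+1 = 10.
Year 1: $50,530 × 4/10 = $20,212. Book value $31,918.
Year 2: $50,530 × 3/10 = $15,159. Book value $16,759.

$16,759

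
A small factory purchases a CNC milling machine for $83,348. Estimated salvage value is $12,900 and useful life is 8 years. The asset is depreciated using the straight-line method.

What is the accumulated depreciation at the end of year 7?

Depreciable base = $83,348 − $12,900 = $70,448.
Annual expense = $70,448 / 8 = $8,806.
End of year 1: book value $74,542.
End of year 2: book value $65,736.
End of year 3: book value $56,930.
End of year 4: book value $48,124.
End of year 5: book value $39,318.
End of year 6: book value $30,512.
End of year 7: book value $21,706.
Accumulated through year 7 = $83,348 − $21,706 = $61,642.

$61,642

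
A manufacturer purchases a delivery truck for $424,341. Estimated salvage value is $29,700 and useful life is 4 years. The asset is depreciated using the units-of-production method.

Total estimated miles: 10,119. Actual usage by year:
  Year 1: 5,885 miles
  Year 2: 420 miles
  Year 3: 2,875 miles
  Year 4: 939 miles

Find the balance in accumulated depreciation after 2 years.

Depreciable base = $424,341 − $29,700 = $394,641.
Rate = $394,641 / 10,119 miles = $39 per mile.
Year 1: 5,885 × $39 = $229,515. Book value $194,826.
Year 2: 420 × $39 = $16,380. Book value $178,446.
Accumulated through year 2 = $424,341 − $178,446 = $245,895.

$245,895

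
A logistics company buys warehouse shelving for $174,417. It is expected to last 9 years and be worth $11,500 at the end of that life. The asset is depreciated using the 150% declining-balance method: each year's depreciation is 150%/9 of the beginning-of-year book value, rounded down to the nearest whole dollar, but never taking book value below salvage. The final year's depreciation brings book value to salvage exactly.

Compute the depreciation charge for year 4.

Depreciable base = $174,417 − $11,500 = $162,917.
Year 1: ⌊$174,417 × 150%/9⌋ = $29,069. Book value $145,348.
Year 2: ⌊$145,348 × 150%/9⌋ = $24,224. Book value $121,124.
Year 3: ⌊$121,124 × 150%/9⌋ = $20,187. Book value $100,937.
Year 4: ⌊$100,937 × 150%/9⌋ = $16,822. Book value $84,115.

$16,822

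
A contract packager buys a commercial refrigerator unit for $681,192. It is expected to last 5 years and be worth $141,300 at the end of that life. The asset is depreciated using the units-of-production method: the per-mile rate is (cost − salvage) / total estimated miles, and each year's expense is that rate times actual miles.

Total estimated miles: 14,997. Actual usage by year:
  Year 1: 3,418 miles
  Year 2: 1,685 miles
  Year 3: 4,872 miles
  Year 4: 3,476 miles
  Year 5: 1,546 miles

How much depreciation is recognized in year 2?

Depreciable base = $681,192 − $141,300 = $539,892.
Rate = $539,892 / 14,997 miles = $36 per mile.
Year 1: 3,418 × $36 = $123,048. Book value $558,144.
Year 2: 1,685 × $36 = $60,660. Book value $497,484.

$60,660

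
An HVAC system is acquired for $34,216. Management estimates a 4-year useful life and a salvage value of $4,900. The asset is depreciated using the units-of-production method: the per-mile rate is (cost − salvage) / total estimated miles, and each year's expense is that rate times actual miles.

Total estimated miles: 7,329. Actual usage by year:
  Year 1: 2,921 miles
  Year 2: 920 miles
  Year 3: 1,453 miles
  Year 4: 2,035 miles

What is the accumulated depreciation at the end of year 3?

Depreciable base = $34,216 − $4,900 = $29,316.
Rate = $29,316 / 7,329 miles = $4 per mile.
Year 1: 2,921 × $4 = $11,684. Book value $22,532.
Year 2: 920 × $4 = $3,680. Book value $18,852.
Year 3: 1,453 × $4 = $5,812. Book value $13,040.
Accumulated through year 3 = $34,216 − $13,040 = $21,176.

$21,176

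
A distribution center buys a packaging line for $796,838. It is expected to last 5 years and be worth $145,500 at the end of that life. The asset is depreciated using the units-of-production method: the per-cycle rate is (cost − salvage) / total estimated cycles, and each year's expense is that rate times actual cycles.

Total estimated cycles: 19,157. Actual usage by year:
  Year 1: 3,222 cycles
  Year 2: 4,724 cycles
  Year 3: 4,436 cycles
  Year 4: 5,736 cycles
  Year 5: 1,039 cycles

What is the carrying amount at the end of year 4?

Depreciable base = $796,838 − $145,500 = $651,338.
Rate = $651,338 / 19,157 cycles = $34 per cycle.
Year 1: 3,222 × $34 = $109,548. Book value $687,290.
Year 2: 4,724 × $34 = $160,616. Book value $526,674.
Year 3: 4,436 × $34 = $150,824. Book value $375,850.
Year 4: 5,736 × $34 = $195,024. Book value $180,826.

$180,826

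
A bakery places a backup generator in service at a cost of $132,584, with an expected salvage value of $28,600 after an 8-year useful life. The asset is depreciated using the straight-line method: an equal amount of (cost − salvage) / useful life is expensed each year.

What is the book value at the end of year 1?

$119,586

Depreciable base = $132,584 − $28,600 = $103,984.
Annual expense = $103,984 / 8 = $12,998.
End of year 1: book value $119,586.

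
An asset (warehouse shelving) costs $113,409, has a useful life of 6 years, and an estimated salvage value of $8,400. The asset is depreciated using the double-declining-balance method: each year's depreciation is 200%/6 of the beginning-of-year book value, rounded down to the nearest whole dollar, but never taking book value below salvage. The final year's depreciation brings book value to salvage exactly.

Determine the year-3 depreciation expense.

$16,801

Depreciable base = $113,409 − $8,400 = $105,009.
Year 1: ⌊$113,409 × 200%/6⌋ = $37,803. Book value $75,606.
Year 2: ⌊$75,606 × 200%/6⌋ = $25,202. Book value $50,404.
Year 3: ⌊$50,404 × 200%/6⌋ = $16,801. Book value $33,603.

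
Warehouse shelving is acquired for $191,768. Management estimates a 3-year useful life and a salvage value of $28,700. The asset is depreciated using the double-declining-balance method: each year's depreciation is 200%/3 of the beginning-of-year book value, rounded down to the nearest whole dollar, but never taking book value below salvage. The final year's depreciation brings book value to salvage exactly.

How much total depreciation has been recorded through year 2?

$163,068

Depreciable base = $191,768 − $28,700 = $163,068.
Year 1: ⌊$191,768 × 200%/3⌋ = $127,845. Book value $63,923.
Year 2: ⌊$63,923 × 200%/3⌋ = $42,615, capped at $35,223. Book value $28,700.
Accumulated through year 2 = $191,768 − $28,700 = $163,068.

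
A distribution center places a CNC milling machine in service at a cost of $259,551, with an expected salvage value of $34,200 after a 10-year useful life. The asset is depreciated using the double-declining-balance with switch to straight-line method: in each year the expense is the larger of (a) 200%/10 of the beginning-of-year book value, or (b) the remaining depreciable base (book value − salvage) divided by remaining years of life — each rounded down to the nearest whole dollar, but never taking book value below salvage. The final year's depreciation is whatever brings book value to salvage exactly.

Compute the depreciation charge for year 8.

Depreciable base = $259,551 − $34,200 = $225,351.
Year 1: DB = ⌊$259,551 × 200%/10⌋ = $51,910; SL = ⌊$225,351/10⌋ = $22,535 → take DB $51,910. Book value $207,641.
Year 2: DB = ⌊$207,641 × 200%/10⌋ = $41,528; SL = ⌊$173,441/9⌋ = $19,271 → take DB $41,528. Book value $166,113.
Year 3: DB = ⌊$166,113 × 200%/10⌋ = $33,222; SL = ⌊$131,913/8⌋ = $16,489 → take DB $33,222. Book value $132,891.
Year 4: DB = ⌊$132,891 × 200%/10⌋ = $26,578; SL = ⌊$98,691/7⌋ = $14,098 → take DB $26,578. Book value $106,313.
Year 5: DB = ⌊$106,313 × 200%/10⌋ = $21,262; SL = ⌊$72,113/6⌋ = $12,018 → take DB $21,262. Book value $85,051.
Year 6: DB = ⌊$85,051 × 200%/10⌋ = $17,010; SL = ⌊$50,851/5⌋ = $10,170 → take DB $17,010. Book value $68,041.
Year 7: DB = ⌊$68,041 × 200%/10⌋ = $13,608; SL = ⌊$33,841/4⌋ = $8,460 → take DB $13,608. Book value $54,433.
Year 8: DB = ⌊$54,433 × 200%/10⌋ = $10,886; SL = ⌊$20,233/3⌋ = $6,744 → take DB $10,886. Book value $43,547.

$10,886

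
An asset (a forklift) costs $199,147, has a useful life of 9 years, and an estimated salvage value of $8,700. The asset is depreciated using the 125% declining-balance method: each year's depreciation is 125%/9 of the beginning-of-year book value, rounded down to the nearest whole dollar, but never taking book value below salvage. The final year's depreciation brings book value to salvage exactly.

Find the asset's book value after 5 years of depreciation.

$94,293

Depreciable base = $199,147 − $8,700 = $190,447.
Year 1: ⌊$199,147 × 125%/9⌋ = $27,659. Book value $171,488.
Year 2: ⌊$171,488 × 125%/9⌋ = $23,817. Book value $147,671.
Year 3: ⌊$147,671 × 125%/9⌋ = $20,509. Book value $127,162.
Year 4: ⌊$127,162 × 125%/9⌋ = $17,661. Book value $109,501.
Year 5: ⌊$109,501 × 125%/9⌋ = $15,208. Book value $94,293.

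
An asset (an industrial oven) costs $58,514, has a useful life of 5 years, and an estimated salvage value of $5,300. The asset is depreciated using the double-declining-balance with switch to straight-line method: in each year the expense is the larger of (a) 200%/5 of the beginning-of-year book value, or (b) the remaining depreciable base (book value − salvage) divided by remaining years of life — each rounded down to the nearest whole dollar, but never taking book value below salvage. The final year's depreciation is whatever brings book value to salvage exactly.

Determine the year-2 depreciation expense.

Depreciable base = $58,514 − $5,300 = $53,214.
Year 1: DB = ⌊$58,514 × 200%/5⌋ = $23,405; SL = ⌊$53,214/5⌋ = $10,642 → take DB $23,405. Book value $35,109.
Year 2: DB = ⌊$35,109 × 200%/5⌋ = $14,043; SL = ⌊$29,809/4⌋ = $7,452 → take DB $14,043. Book value $21,066.

$14,043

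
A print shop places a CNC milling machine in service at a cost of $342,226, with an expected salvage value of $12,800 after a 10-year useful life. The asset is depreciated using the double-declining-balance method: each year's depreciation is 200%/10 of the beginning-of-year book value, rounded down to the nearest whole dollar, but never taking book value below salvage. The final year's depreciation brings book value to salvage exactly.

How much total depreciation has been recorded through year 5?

Depreciable base = $342,226 − $12,800 = $329,426.
Year 1: ⌊$342,226 × 200%/10⌋ = $68,445. Book value $273,781.
Year 2: ⌊$273,781 × 200%/10⌋ = $54,756. Book value $219,025.
Year 3: ⌊$219,025 × 200%/10⌋ = $43,805. Book value $175,220.
Year 4: ⌊$175,220 × 200%/10⌋ = $35,044. Book value $140,176.
Year 5: ⌊$140,176 × 200%/10⌋ = $28,035. Book value $112,141.
Accumulated through year 5 = $342,226 − $112,141 = $230,085.

$230,085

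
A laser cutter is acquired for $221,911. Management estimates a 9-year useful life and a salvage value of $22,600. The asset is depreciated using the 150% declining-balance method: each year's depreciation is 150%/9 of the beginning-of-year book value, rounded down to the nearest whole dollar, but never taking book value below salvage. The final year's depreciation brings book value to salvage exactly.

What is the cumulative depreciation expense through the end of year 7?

Depreciable base = $221,911 − $22,600 = $199,311.
Year 1: ⌊$221,911 × 150%/9⌋ = $36,985. Book value $184,926.
Year 2: ⌊$184,926 × 150%/9⌋ = $30,821. Book value $154,105.
Year 3: ⌊$154,105 × 150%/9⌋ = $25,684. Book value $128,421.
Year 4: ⌊$128,421 × 150%/9⌋ = $21,403. Book value $107,018.
Year 5: ⌊$107,018 × 150%/9⌋ = $17,836. Book value $89,182.
Year 6: ⌊$89,182 × 150%/9⌋ = $14,863. Book value $74,319.
Year 7: ⌊$74,319 × 150%/9⌋ = $12,386. Book value $61,933.
Accumulated through year 7 = $221,911 − $61,933 = $159,978.

$159,978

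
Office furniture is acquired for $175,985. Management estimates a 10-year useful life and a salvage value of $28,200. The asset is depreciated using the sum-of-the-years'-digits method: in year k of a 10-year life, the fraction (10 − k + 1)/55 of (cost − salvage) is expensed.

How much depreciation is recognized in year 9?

$5,374

Depreciable base = $175,985 − $28,200 = $147,785.
Sum of the years' digits = 10+9+8+7+6+5+4+3+2+1 = 55.
Year 1: $147,785 × 10/55 = $26,870. Book value $149,115.
Year 2: $147,785 × 9/55 = $24,183. Book value $124,932.
Year 3: $147,785 × 8/55 = $21,496. Book value $103,436.
Year 4: $147,785 × 7/55 = $18,809. Book value $84,627.
Year 5: $147,785 × 6/55 = $16,122. Book value $68,505.
Year 6: $147,785 × 5/55 = $13,435. Book value $55,070.
Year 7: $147,785 × 4/55 = $10,748. Book value $44,322.
Year 8: $147,785 × 3/55 = $8,061. Book value $36,261.
Year 9: $147,785 × 2/55 = $5,374. Book value $30,887.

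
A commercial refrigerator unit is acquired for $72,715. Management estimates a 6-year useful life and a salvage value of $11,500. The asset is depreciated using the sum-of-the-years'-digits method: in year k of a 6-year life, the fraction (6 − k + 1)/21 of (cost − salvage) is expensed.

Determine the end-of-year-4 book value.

$20,245

Depreciable base = $72,715 − $11,500 = $61,215.
Sum of the years' digits = 6+5+4+3+2+1 = 21.
Year 1: $61,215 × 6/21 = $17,490. Book value $55,225.
Year 2: $61,215 × 5/21 = $14,575. Book value $40,650.
Year 3: $61,215 × 4/21 = $11,660. Book value $28,990.
Year 4: $61,215 × 3/21 = $8,745. Book value $20,245.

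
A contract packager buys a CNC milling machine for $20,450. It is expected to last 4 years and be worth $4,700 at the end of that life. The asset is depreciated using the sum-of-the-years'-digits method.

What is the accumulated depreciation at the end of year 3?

Depreciable base = $20,450 − $4,700 = $15,750.
Sum of the years' digits = 4+3+2+1 = 10.
Year 1: $15,750 × 4/10 = $6,300. Book value $14,150.
Year 2: $15,750 × 3/10 = $4,725. Book value $9,425.
Year 3: $15,750 × 2/10 = $3,150. Book value $6,275.
Accumulated through year 3 = $20,450 − $6,275 = $14,175.

$14,175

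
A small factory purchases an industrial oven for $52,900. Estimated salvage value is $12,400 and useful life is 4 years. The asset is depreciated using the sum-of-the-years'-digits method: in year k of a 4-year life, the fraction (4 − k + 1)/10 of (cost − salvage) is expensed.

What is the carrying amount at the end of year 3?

Depreciable base = $52,900 − $12,400 = $40,500.
Sum of the years' digits = 4+3+2+1 = 10.
Year 1: $40,500 × 4/10 = $16,200. Book value $36,700.
Year 2: $40,500 × 3/10 = $12,150. Book value $24,550.
Year 3: $40,500 × 2/10 = $8,100. Book value $16,450.

$16,450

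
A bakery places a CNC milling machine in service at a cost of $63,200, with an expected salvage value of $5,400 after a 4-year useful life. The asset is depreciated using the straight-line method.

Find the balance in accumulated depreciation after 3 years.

$43,350

Depreciable base = $63,200 − $5,400 = $57,800.
Annual expense = $57,800 / 4 = $14,450.
End of year 1: book value $48,750.
End of year 2: book value $34,300.
End of year 3: book value $19,850.
Accumulated through year 3 = $63,200 − $19,850 = $43,350.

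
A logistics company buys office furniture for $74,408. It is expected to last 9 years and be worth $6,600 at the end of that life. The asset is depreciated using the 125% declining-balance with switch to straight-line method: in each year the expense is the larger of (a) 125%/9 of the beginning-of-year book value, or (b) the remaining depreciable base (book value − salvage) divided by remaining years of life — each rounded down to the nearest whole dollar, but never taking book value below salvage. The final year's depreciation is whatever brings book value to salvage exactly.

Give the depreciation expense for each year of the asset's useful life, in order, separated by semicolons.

$10,334; $8,899; $7,663; $6,818; $6,818; $6,819; $6,819; $6,819; $6,819

Depreciable base = $74,408 − $6,600 = $67,808.
Year 1: DB = ⌊$74,408 × 125%/9⌋ = $10,334; SL = ⌊$67,808/9⌋ = $7,534 → take DB $10,334. Book value $64,074.
Year 2: DB = ⌊$64,074 × 125%/9⌋ = $8,899; SL = ⌊$57,474/8⌋ = $7,184 → take DB $8,899. Book value $55,175.
Year 3: DB = ⌊$55,175 × 125%/9⌋ = $7,663; SL = ⌊$48,575/7⌋ = $6,939 → take DB $7,663. Book value $47,512.
Year 4: DB = ⌊$47,512 × 125%/9⌋ = $6,598; SL = ⌊$40,912/6⌋ = $6,818 → take SL $6,818. Book value $40,694.
Year 5: DB = ⌊$40,694 × 125%/9⌋ = $5,651; SL = ⌊$34,094/5⌋ = $6,818 → take SL $6,818. Book value $33,876.
Year 6: DB = ⌊$33,876 × 125%/9⌋ = $4,705; SL = ⌊$27,276/4⌋ = $6,819 → take SL $6,819. Book value $27,057.
Year 7: DB = ⌊$27,057 × 125%/9⌋ = $3,757; SL = ⌊$20,457/3⌋ = $6,819 → take SL $6,819. Book value $20,238.
Year 8: DB = ⌊$20,238 × 125%/9⌋ = $2,810; SL = ⌊$13,638/2⌋ = $6,819 → take SL $6,819. Book value $13,419.
Year 9 (final): $13,419 − $6,600 = $6,819. Book value $6,600.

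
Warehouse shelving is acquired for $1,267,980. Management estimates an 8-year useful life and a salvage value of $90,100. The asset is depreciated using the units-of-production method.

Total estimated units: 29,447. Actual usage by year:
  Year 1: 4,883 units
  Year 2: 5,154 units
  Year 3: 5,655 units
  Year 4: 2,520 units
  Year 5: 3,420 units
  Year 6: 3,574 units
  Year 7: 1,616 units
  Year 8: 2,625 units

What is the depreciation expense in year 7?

$64,640

Depreciable base = $1,267,980 − $90,100 = $1,177,880.
Rate = $1,177,880 / 29,447 units = $40 per unit.
Year 1: 4,883 × $40 = $195,320. Book value $1,072,660.
Year 2: 5,154 × $40 = $206,160. Book value $866,500.
Year 3: 5,655 × $40 = $226,200. Book value $640,300.
Year 4: 2,520 × $40 = $100,800. Book value $539,500.
Year 5: 3,420 × $40 = $136,800. Book value $402,700.
Year 6: 3,574 × $40 = $142,960. Book value $259,740.
Year 7: 1,616 × $40 = $64,640. Book value $195,100.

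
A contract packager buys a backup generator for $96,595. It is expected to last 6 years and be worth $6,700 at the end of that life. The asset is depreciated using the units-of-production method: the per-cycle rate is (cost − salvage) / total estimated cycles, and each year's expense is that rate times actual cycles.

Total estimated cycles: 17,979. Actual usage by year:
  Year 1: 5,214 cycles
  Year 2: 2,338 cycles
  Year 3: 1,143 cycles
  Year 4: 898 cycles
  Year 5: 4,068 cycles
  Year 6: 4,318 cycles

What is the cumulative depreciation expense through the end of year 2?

Depreciable base = $96,595 − $6,700 = $89,895.
Rate = $89,895 / 17,979 cycles = $5 per cycle.
Year 1: 5,214 × $5 = $26,070. Book value $70,525.
Year 2: 2,338 × $5 = $11,690. Book value $58,835.
Accumulated through year 2 = $96,595 − $58,835 = $37,760.

$37,760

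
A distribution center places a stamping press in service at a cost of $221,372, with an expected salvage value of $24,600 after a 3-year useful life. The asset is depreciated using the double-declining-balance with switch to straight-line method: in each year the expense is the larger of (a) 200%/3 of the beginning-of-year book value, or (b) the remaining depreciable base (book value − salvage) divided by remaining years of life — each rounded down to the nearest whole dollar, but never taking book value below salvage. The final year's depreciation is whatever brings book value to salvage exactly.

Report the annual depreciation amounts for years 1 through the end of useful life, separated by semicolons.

Depreciable base = $221,372 − $24,600 = $196,772.
Year 1: DB = ⌊$221,372 × 200%/3⌋ = $147,581; SL = ⌊$196,772/3⌋ = $65,590 → take DB $147,581. Book value $73,791.
Year 2: DB = ⌊$73,791 × 200%/3⌋ = $49,194; SL = ⌊$49,191/2⌋ = $24,595 → take DB $49,194, capped at $49,191. Book value $24,600.
Year 3 (final): $24,600 − $24,600 = $0. Book value $24,600.

$147,581; $49,191; $0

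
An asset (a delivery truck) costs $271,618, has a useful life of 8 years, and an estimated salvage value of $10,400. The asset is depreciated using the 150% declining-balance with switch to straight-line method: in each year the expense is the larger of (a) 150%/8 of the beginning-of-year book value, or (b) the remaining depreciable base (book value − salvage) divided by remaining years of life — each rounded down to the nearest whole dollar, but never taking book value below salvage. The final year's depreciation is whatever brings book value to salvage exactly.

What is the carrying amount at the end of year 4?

$118,374

Depreciable base = $271,618 − $10,400 = $261,218.
Year 1: DB = ⌊$271,618 × 150%/8⌋ = $50,928; SL = ⌊$261,218/8⌋ = $32,652 → take DB $50,928. Book value $220,690.
Year 2: DB = ⌊$220,690 × 150%/8⌋ = $41,379; SL = ⌊$210,290/7⌋ = $30,041 → take DB $41,379. Book value $179,311.
Year 3: DB = ⌊$179,311 × 150%/8⌋ = $33,620; SL = ⌊$168,911/6⌋ = $28,151 → take DB $33,620. Book value $145,691.
Year 4: DB = ⌊$145,691 × 150%/8⌋ = $27,317; SL = ⌊$135,291/5⌋ = $27,058 → take DB $27,317. Book value $118,374.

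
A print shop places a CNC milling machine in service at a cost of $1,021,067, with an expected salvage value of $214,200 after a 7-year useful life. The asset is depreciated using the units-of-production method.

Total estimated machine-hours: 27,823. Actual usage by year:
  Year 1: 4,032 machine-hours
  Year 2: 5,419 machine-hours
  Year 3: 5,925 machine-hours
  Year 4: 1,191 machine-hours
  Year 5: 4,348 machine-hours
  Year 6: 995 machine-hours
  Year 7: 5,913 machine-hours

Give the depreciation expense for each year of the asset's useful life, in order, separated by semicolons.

$116,928; $157,151; $171,825; $34,539; $126,092; $28,855; $171,477

Depreciable base = $1,021,067 − $214,200 = $806,867.
Rate = $806,867 / 27,823 machine-hours = $29 per machine-hour.
Year 1: 4,032 × $29 = $116,928. Book value $904,139.
Year 2: 5,419 × $29 = $157,151. Book value $746,988.
Year 3: 5,925 × $29 = $171,825. Book value $575,163.
Year 4: 1,191 × $29 = $34,539. Book value $540,624.
Year 5: 4,348 × $29 = $126,092. Book value $414,532.
Year 6: 995 × $29 = $28,855. Book value $385,677.
Year 7: 5,913 × $29 = $171,477. Book value $214,200.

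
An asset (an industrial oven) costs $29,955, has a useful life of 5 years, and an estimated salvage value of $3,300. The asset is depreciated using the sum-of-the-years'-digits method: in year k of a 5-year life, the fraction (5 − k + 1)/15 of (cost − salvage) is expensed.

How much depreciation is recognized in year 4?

$3,554

Depreciable base = $29,955 − $3,300 = $26,655.
Sum of the years' digits = 5+4+3+2+1 = 15.
Year 1: $26,655 × 5/15 = $8,885. Book value $21,070.
Year 2: $26,655 × 4/15 = $7,108. Book value $13,962.
Year 3: $26,655 × 3/15 = $5,331. Book value $8,631.
Year 4: $26,655 × 2/15 = $3,554. Book value $5,077.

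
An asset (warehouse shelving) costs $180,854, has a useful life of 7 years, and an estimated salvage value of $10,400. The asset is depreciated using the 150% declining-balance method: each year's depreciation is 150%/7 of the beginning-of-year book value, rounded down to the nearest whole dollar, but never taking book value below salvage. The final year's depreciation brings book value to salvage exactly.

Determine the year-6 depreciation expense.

Depreciable base = $180,854 − $10,400 = $170,454.
Year 1: ⌊$180,854 × 150%/7⌋ = $38,754. Book value $142,100.
Year 2: ⌊$142,100 × 150%/7⌋ = $30,450. Book value $111,650.
Year 3: ⌊$111,650 × 150%/7⌋ = $23,925. Book value $87,725.
Year 4: ⌊$87,725 × 150%/7⌋ = $18,798. Book value $68,927.
Year 5: ⌊$68,927 × 150%/7⌋ = $14,770. Book value $54,157.
Year 6: ⌊$54,157 × 150%/7⌋ = $11,605. Book value $42,552.

$11,605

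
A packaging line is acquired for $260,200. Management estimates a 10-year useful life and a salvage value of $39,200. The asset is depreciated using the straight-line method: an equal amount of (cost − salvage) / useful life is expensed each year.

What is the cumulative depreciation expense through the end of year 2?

$44,200

Depreciable base = $260,200 − $39,200 = $221,000.
Annual expense = $221,000 / 10 = $22,100.
End of year 1: book value $238,100.
End of year 2: book value $216,000.
Accumulated through year 2 = $260,200 − $216,000 = $44,200.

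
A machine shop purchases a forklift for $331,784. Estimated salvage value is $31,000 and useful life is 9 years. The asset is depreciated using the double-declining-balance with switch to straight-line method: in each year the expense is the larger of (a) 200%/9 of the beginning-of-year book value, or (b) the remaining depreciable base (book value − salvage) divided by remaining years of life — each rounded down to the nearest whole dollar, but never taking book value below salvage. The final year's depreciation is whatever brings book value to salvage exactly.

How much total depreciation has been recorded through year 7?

Depreciable base = $331,784 − $31,000 = $300,784.
Year 1: DB = ⌊$331,784 × 200%/9⌋ = $73,729; SL = ⌊$300,784/9⌋ = $33,420 → take DB $73,729. Book value $258,055.
Year 2: DB = ⌊$258,055 × 200%/9⌋ = $57,345; SL = ⌊$227,055/8⌋ = $28,381 → take DB $57,345. Book value $200,710.
Year 3: DB = ⌊$200,710 × 200%/9⌋ = $44,602; SL = ⌊$169,710/7⌋ = $24,244 → take DB $44,602. Book value $156,108.
Year 4: DB = ⌊$156,108 × 200%/9⌋ = $34,690; SL = ⌊$125,108/6⌋ = $20,851 → take DB $34,690. Book value $121,418.
Year 5: DB = ⌊$121,418 × 200%/9⌋ = $26,981; SL = ⌊$90,418/5⌋ = $18,083 → take DB $26,981. Book value $94,437.
Year 6: DB = ⌊$94,437 × 200%/9⌋ = $20,986; SL = ⌊$63,437/4⌋ = $15,859 → take DB $20,986. Book value $73,451.
Year 7: DB = ⌊$73,451 × 200%/9⌋ = $16,322; SL = ⌊$42,451/3⌋ = $14,150 → take DB $16,322. Book value $57,129.
Accumulated through year 7 = $331,784 − $57,129 = $274,655.

$274,655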